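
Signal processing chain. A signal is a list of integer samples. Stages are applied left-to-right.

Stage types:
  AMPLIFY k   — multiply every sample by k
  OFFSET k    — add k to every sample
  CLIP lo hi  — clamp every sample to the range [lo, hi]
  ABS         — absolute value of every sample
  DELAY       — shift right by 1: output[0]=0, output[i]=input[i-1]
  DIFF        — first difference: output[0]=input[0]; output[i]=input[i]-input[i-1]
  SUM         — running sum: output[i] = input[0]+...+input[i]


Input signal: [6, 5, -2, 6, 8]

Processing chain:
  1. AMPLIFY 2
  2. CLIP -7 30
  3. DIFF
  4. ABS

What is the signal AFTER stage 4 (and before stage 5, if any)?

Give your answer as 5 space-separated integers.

Input: [6, 5, -2, 6, 8]
Stage 1 (AMPLIFY 2): 6*2=12, 5*2=10, -2*2=-4, 6*2=12, 8*2=16 -> [12, 10, -4, 12, 16]
Stage 2 (CLIP -7 30): clip(12,-7,30)=12, clip(10,-7,30)=10, clip(-4,-7,30)=-4, clip(12,-7,30)=12, clip(16,-7,30)=16 -> [12, 10, -4, 12, 16]
Stage 3 (DIFF): s[0]=12, 10-12=-2, -4-10=-14, 12--4=16, 16-12=4 -> [12, -2, -14, 16, 4]
Stage 4 (ABS): |12|=12, |-2|=2, |-14|=14, |16|=16, |4|=4 -> [12, 2, 14, 16, 4]

Answer: 12 2 14 16 4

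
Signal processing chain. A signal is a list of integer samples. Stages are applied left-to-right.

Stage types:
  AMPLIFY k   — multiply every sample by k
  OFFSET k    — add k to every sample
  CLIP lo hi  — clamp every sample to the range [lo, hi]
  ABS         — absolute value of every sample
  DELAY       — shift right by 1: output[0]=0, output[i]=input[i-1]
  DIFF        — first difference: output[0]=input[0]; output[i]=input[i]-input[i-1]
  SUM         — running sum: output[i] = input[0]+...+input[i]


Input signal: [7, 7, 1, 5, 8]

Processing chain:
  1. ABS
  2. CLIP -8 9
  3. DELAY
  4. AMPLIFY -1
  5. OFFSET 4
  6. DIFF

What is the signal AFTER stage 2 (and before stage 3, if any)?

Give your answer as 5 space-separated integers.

Input: [7, 7, 1, 5, 8]
Stage 1 (ABS): |7|=7, |7|=7, |1|=1, |5|=5, |8|=8 -> [7, 7, 1, 5, 8]
Stage 2 (CLIP -8 9): clip(7,-8,9)=7, clip(7,-8,9)=7, clip(1,-8,9)=1, clip(5,-8,9)=5, clip(8,-8,9)=8 -> [7, 7, 1, 5, 8]

Answer: 7 7 1 5 8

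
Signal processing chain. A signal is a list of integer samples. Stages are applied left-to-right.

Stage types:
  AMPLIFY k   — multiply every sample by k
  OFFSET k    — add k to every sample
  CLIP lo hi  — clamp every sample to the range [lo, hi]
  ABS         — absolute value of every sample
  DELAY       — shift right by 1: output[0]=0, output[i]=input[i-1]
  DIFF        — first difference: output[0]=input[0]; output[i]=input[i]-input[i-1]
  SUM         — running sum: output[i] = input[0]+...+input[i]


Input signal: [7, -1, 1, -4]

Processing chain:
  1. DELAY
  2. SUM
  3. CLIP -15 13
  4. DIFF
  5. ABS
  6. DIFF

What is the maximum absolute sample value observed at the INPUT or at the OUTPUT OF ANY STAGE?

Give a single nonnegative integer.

Answer: 7

Derivation:
Input: [7, -1, 1, -4] (max |s|=7)
Stage 1 (DELAY): [0, 7, -1, 1] = [0, 7, -1, 1] -> [0, 7, -1, 1] (max |s|=7)
Stage 2 (SUM): sum[0..0]=0, sum[0..1]=7, sum[0..2]=6, sum[0..3]=7 -> [0, 7, 6, 7] (max |s|=7)
Stage 3 (CLIP -15 13): clip(0,-15,13)=0, clip(7,-15,13)=7, clip(6,-15,13)=6, clip(7,-15,13)=7 -> [0, 7, 6, 7] (max |s|=7)
Stage 4 (DIFF): s[0]=0, 7-0=7, 6-7=-1, 7-6=1 -> [0, 7, -1, 1] (max |s|=7)
Stage 5 (ABS): |0|=0, |7|=7, |-1|=1, |1|=1 -> [0, 7, 1, 1] (max |s|=7)
Stage 6 (DIFF): s[0]=0, 7-0=7, 1-7=-6, 1-1=0 -> [0, 7, -6, 0] (max |s|=7)
Overall max amplitude: 7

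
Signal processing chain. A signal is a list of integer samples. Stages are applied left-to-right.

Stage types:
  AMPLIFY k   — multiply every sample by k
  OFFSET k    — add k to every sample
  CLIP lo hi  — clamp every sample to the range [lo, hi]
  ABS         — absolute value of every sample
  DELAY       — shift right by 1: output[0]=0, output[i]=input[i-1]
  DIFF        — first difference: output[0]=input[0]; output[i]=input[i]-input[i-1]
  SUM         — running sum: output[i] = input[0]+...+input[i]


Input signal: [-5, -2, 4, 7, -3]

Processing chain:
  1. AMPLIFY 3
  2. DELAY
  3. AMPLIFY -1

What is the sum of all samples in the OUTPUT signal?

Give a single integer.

Answer: -12

Derivation:
Input: [-5, -2, 4, 7, -3]
Stage 1 (AMPLIFY 3): -5*3=-15, -2*3=-6, 4*3=12, 7*3=21, -3*3=-9 -> [-15, -6, 12, 21, -9]
Stage 2 (DELAY): [0, -15, -6, 12, 21] = [0, -15, -6, 12, 21] -> [0, -15, -6, 12, 21]
Stage 3 (AMPLIFY -1): 0*-1=0, -15*-1=15, -6*-1=6, 12*-1=-12, 21*-1=-21 -> [0, 15, 6, -12, -21]
Output sum: -12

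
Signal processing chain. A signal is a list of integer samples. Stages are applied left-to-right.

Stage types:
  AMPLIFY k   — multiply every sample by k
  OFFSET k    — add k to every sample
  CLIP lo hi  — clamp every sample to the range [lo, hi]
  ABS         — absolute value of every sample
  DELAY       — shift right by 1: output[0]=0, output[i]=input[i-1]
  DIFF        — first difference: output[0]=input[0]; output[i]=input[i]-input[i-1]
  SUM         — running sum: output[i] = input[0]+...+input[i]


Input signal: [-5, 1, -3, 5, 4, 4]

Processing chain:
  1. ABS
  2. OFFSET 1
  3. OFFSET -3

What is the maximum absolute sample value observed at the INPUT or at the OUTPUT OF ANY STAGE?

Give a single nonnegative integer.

Input: [-5, 1, -3, 5, 4, 4] (max |s|=5)
Stage 1 (ABS): |-5|=5, |1|=1, |-3|=3, |5|=5, |4|=4, |4|=4 -> [5, 1, 3, 5, 4, 4] (max |s|=5)
Stage 2 (OFFSET 1): 5+1=6, 1+1=2, 3+1=4, 5+1=6, 4+1=5, 4+1=5 -> [6, 2, 4, 6, 5, 5] (max |s|=6)
Stage 3 (OFFSET -3): 6+-3=3, 2+-3=-1, 4+-3=1, 6+-3=3, 5+-3=2, 5+-3=2 -> [3, -1, 1, 3, 2, 2] (max |s|=3)
Overall max amplitude: 6

Answer: 6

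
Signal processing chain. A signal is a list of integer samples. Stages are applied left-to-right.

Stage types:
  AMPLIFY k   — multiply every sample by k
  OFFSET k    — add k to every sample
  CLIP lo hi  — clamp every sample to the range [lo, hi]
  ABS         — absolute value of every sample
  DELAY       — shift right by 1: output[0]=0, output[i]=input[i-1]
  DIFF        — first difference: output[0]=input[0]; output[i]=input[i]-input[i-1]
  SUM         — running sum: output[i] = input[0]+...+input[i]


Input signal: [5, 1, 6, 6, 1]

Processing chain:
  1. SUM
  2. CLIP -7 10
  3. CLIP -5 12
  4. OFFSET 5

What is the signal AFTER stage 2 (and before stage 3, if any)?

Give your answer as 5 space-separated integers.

Input: [5, 1, 6, 6, 1]
Stage 1 (SUM): sum[0..0]=5, sum[0..1]=6, sum[0..2]=12, sum[0..3]=18, sum[0..4]=19 -> [5, 6, 12, 18, 19]
Stage 2 (CLIP -7 10): clip(5,-7,10)=5, clip(6,-7,10)=6, clip(12,-7,10)=10, clip(18,-7,10)=10, clip(19,-7,10)=10 -> [5, 6, 10, 10, 10]

Answer: 5 6 10 10 10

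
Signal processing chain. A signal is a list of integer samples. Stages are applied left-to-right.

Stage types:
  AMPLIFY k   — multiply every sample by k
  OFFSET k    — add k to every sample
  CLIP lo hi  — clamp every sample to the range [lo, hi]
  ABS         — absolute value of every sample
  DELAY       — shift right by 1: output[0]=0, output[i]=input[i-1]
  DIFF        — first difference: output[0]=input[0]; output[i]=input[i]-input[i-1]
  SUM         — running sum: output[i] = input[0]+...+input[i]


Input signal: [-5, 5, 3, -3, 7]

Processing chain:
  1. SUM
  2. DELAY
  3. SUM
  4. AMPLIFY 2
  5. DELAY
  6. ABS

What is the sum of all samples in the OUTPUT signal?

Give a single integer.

Input: [-5, 5, 3, -3, 7]
Stage 1 (SUM): sum[0..0]=-5, sum[0..1]=0, sum[0..2]=3, sum[0..3]=0, sum[0..4]=7 -> [-5, 0, 3, 0, 7]
Stage 2 (DELAY): [0, -5, 0, 3, 0] = [0, -5, 0, 3, 0] -> [0, -5, 0, 3, 0]
Stage 3 (SUM): sum[0..0]=0, sum[0..1]=-5, sum[0..2]=-5, sum[0..3]=-2, sum[0..4]=-2 -> [0, -5, -5, -2, -2]
Stage 4 (AMPLIFY 2): 0*2=0, -5*2=-10, -5*2=-10, -2*2=-4, -2*2=-4 -> [0, -10, -10, -4, -4]
Stage 5 (DELAY): [0, 0, -10, -10, -4] = [0, 0, -10, -10, -4] -> [0, 0, -10, -10, -4]
Stage 6 (ABS): |0|=0, |0|=0, |-10|=10, |-10|=10, |-4|=4 -> [0, 0, 10, 10, 4]
Output sum: 24

Answer: 24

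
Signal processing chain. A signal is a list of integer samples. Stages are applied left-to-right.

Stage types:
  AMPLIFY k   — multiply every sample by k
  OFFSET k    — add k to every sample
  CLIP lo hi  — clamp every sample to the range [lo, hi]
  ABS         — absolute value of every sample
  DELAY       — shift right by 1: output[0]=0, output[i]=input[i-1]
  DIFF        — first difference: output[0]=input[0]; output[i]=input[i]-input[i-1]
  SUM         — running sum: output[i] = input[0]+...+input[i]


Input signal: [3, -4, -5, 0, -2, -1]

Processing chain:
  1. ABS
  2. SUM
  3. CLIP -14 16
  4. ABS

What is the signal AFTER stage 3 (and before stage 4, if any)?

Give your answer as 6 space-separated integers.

Input: [3, -4, -5, 0, -2, -1]
Stage 1 (ABS): |3|=3, |-4|=4, |-5|=5, |0|=0, |-2|=2, |-1|=1 -> [3, 4, 5, 0, 2, 1]
Stage 2 (SUM): sum[0..0]=3, sum[0..1]=7, sum[0..2]=12, sum[0..3]=12, sum[0..4]=14, sum[0..5]=15 -> [3, 7, 12, 12, 14, 15]
Stage 3 (CLIP -14 16): clip(3,-14,16)=3, clip(7,-14,16)=7, clip(12,-14,16)=12, clip(12,-14,16)=12, clip(14,-14,16)=14, clip(15,-14,16)=15 -> [3, 7, 12, 12, 14, 15]

Answer: 3 7 12 12 14 15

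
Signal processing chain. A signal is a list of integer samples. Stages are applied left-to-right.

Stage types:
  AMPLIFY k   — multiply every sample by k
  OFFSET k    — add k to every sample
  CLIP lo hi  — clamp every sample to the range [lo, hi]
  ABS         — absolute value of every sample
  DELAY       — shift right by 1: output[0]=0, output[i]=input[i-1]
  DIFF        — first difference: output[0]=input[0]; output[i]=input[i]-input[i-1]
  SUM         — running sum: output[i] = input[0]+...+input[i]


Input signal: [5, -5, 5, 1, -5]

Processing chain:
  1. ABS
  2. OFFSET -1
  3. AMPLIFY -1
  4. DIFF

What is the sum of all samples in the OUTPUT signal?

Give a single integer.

Answer: -4

Derivation:
Input: [5, -5, 5, 1, -5]
Stage 1 (ABS): |5|=5, |-5|=5, |5|=5, |1|=1, |-5|=5 -> [5, 5, 5, 1, 5]
Stage 2 (OFFSET -1): 5+-1=4, 5+-1=4, 5+-1=4, 1+-1=0, 5+-1=4 -> [4, 4, 4, 0, 4]
Stage 3 (AMPLIFY -1): 4*-1=-4, 4*-1=-4, 4*-1=-4, 0*-1=0, 4*-1=-4 -> [-4, -4, -4, 0, -4]
Stage 4 (DIFF): s[0]=-4, -4--4=0, -4--4=0, 0--4=4, -4-0=-4 -> [-4, 0, 0, 4, -4]
Output sum: -4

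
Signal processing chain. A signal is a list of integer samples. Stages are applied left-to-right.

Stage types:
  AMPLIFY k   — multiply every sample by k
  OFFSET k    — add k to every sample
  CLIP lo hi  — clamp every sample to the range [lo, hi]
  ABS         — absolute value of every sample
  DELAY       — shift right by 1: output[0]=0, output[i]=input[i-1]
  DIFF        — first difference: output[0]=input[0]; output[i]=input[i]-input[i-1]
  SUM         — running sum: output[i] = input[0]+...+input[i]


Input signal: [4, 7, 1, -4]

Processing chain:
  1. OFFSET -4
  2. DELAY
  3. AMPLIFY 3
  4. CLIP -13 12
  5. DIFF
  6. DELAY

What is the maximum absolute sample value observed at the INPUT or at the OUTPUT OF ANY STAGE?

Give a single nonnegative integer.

Answer: 18

Derivation:
Input: [4, 7, 1, -4] (max |s|=7)
Stage 1 (OFFSET -4): 4+-4=0, 7+-4=3, 1+-4=-3, -4+-4=-8 -> [0, 3, -3, -8] (max |s|=8)
Stage 2 (DELAY): [0, 0, 3, -3] = [0, 0, 3, -3] -> [0, 0, 3, -3] (max |s|=3)
Stage 3 (AMPLIFY 3): 0*3=0, 0*3=0, 3*3=9, -3*3=-9 -> [0, 0, 9, -9] (max |s|=9)
Stage 4 (CLIP -13 12): clip(0,-13,12)=0, clip(0,-13,12)=0, clip(9,-13,12)=9, clip(-9,-13,12)=-9 -> [0, 0, 9, -9] (max |s|=9)
Stage 5 (DIFF): s[0]=0, 0-0=0, 9-0=9, -9-9=-18 -> [0, 0, 9, -18] (max |s|=18)
Stage 6 (DELAY): [0, 0, 0, 9] = [0, 0, 0, 9] -> [0, 0, 0, 9] (max |s|=9)
Overall max amplitude: 18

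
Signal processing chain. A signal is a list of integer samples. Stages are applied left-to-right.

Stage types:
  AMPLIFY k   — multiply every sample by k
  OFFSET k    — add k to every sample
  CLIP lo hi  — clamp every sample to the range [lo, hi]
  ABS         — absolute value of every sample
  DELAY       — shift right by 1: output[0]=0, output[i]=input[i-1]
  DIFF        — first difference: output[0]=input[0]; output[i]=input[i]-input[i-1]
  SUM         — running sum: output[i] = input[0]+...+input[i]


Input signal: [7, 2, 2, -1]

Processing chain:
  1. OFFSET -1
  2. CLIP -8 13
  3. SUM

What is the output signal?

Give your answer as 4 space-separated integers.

Answer: 6 7 8 6

Derivation:
Input: [7, 2, 2, -1]
Stage 1 (OFFSET -1): 7+-1=6, 2+-1=1, 2+-1=1, -1+-1=-2 -> [6, 1, 1, -2]
Stage 2 (CLIP -8 13): clip(6,-8,13)=6, clip(1,-8,13)=1, clip(1,-8,13)=1, clip(-2,-8,13)=-2 -> [6, 1, 1, -2]
Stage 3 (SUM): sum[0..0]=6, sum[0..1]=7, sum[0..2]=8, sum[0..3]=6 -> [6, 7, 8, 6]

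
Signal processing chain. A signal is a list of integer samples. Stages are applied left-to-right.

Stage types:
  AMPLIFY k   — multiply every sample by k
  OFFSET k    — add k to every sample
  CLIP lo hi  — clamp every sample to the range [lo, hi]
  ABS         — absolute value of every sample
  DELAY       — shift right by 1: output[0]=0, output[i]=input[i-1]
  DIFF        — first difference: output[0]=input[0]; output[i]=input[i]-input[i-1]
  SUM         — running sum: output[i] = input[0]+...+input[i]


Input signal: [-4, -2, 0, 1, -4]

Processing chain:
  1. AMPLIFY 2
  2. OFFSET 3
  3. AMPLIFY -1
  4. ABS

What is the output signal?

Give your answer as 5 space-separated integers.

Input: [-4, -2, 0, 1, -4]
Stage 1 (AMPLIFY 2): -4*2=-8, -2*2=-4, 0*2=0, 1*2=2, -4*2=-8 -> [-8, -4, 0, 2, -8]
Stage 2 (OFFSET 3): -8+3=-5, -4+3=-1, 0+3=3, 2+3=5, -8+3=-5 -> [-5, -1, 3, 5, -5]
Stage 3 (AMPLIFY -1): -5*-1=5, -1*-1=1, 3*-1=-3, 5*-1=-5, -5*-1=5 -> [5, 1, -3, -5, 5]
Stage 4 (ABS): |5|=5, |1|=1, |-3|=3, |-5|=5, |5|=5 -> [5, 1, 3, 5, 5]

Answer: 5 1 3 5 5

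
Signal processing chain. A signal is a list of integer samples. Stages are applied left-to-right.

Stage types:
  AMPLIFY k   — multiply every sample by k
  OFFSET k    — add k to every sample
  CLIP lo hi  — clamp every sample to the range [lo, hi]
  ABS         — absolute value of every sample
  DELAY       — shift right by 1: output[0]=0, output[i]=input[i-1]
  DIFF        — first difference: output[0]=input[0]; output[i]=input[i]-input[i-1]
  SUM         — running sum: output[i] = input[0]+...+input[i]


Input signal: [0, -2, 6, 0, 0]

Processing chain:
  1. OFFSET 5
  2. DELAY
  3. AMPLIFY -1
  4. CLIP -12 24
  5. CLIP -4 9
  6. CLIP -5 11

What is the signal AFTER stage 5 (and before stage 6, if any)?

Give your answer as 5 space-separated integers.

Input: [0, -2, 6, 0, 0]
Stage 1 (OFFSET 5): 0+5=5, -2+5=3, 6+5=11, 0+5=5, 0+5=5 -> [5, 3, 11, 5, 5]
Stage 2 (DELAY): [0, 5, 3, 11, 5] = [0, 5, 3, 11, 5] -> [0, 5, 3, 11, 5]
Stage 3 (AMPLIFY -1): 0*-1=0, 5*-1=-5, 3*-1=-3, 11*-1=-11, 5*-1=-5 -> [0, -5, -3, -11, -5]
Stage 4 (CLIP -12 24): clip(0,-12,24)=0, clip(-5,-12,24)=-5, clip(-3,-12,24)=-3, clip(-11,-12,24)=-11, clip(-5,-12,24)=-5 -> [0, -5, -3, -11, -5]
Stage 5 (CLIP -4 9): clip(0,-4,9)=0, clip(-5,-4,9)=-4, clip(-3,-4,9)=-3, clip(-11,-4,9)=-4, clip(-5,-4,9)=-4 -> [0, -4, -3, -4, -4]

Answer: 0 -4 -3 -4 -4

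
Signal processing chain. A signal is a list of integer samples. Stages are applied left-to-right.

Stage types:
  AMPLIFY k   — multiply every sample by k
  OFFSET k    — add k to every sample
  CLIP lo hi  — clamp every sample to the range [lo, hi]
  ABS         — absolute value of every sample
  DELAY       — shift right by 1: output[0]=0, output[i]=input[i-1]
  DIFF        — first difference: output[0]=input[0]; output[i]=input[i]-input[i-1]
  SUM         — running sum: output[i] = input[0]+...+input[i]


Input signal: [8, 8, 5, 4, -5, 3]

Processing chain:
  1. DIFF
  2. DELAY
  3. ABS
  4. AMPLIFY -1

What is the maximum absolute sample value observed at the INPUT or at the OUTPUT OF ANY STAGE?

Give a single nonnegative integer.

Answer: 9

Derivation:
Input: [8, 8, 5, 4, -5, 3] (max |s|=8)
Stage 1 (DIFF): s[0]=8, 8-8=0, 5-8=-3, 4-5=-1, -5-4=-9, 3--5=8 -> [8, 0, -3, -1, -9, 8] (max |s|=9)
Stage 2 (DELAY): [0, 8, 0, -3, -1, -9] = [0, 8, 0, -3, -1, -9] -> [0, 8, 0, -3, -1, -9] (max |s|=9)
Stage 3 (ABS): |0|=0, |8|=8, |0|=0, |-3|=3, |-1|=1, |-9|=9 -> [0, 8, 0, 3, 1, 9] (max |s|=9)
Stage 4 (AMPLIFY -1): 0*-1=0, 8*-1=-8, 0*-1=0, 3*-1=-3, 1*-1=-1, 9*-1=-9 -> [0, -8, 0, -3, -1, -9] (max |s|=9)
Overall max amplitude: 9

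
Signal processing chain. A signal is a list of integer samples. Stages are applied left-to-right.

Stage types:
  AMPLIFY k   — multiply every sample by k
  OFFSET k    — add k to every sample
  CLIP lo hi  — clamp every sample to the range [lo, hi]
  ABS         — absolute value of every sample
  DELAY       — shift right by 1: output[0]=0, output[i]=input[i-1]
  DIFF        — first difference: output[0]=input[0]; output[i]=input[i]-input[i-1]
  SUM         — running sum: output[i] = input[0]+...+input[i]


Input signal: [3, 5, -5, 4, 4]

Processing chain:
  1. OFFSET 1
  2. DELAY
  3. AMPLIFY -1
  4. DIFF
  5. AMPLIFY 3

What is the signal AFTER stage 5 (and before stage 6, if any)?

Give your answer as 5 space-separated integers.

Input: [3, 5, -5, 4, 4]
Stage 1 (OFFSET 1): 3+1=4, 5+1=6, -5+1=-4, 4+1=5, 4+1=5 -> [4, 6, -4, 5, 5]
Stage 2 (DELAY): [0, 4, 6, -4, 5] = [0, 4, 6, -4, 5] -> [0, 4, 6, -4, 5]
Stage 3 (AMPLIFY -1): 0*-1=0, 4*-1=-4, 6*-1=-6, -4*-1=4, 5*-1=-5 -> [0, -4, -6, 4, -5]
Stage 4 (DIFF): s[0]=0, -4-0=-4, -6--4=-2, 4--6=10, -5-4=-9 -> [0, -4, -2, 10, -9]
Stage 5 (AMPLIFY 3): 0*3=0, -4*3=-12, -2*3=-6, 10*3=30, -9*3=-27 -> [0, -12, -6, 30, -27]

Answer: 0 -12 -6 30 -27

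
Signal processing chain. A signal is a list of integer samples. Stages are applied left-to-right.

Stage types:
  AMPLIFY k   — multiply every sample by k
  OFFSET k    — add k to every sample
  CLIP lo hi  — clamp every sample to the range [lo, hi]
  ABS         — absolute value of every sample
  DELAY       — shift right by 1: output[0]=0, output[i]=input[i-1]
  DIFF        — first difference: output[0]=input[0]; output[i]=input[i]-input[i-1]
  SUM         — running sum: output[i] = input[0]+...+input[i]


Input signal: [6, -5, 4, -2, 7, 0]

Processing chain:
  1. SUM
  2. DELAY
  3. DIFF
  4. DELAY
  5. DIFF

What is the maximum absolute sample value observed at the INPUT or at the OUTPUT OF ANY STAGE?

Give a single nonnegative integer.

Input: [6, -5, 4, -2, 7, 0] (max |s|=7)
Stage 1 (SUM): sum[0..0]=6, sum[0..1]=1, sum[0..2]=5, sum[0..3]=3, sum[0..4]=10, sum[0..5]=10 -> [6, 1, 5, 3, 10, 10] (max |s|=10)
Stage 2 (DELAY): [0, 6, 1, 5, 3, 10] = [0, 6, 1, 5, 3, 10] -> [0, 6, 1, 5, 3, 10] (max |s|=10)
Stage 3 (DIFF): s[0]=0, 6-0=6, 1-6=-5, 5-1=4, 3-5=-2, 10-3=7 -> [0, 6, -5, 4, -2, 7] (max |s|=7)
Stage 4 (DELAY): [0, 0, 6, -5, 4, -2] = [0, 0, 6, -5, 4, -2] -> [0, 0, 6, -5, 4, -2] (max |s|=6)
Stage 5 (DIFF): s[0]=0, 0-0=0, 6-0=6, -5-6=-11, 4--5=9, -2-4=-6 -> [0, 0, 6, -11, 9, -6] (max |s|=11)
Overall max amplitude: 11

Answer: 11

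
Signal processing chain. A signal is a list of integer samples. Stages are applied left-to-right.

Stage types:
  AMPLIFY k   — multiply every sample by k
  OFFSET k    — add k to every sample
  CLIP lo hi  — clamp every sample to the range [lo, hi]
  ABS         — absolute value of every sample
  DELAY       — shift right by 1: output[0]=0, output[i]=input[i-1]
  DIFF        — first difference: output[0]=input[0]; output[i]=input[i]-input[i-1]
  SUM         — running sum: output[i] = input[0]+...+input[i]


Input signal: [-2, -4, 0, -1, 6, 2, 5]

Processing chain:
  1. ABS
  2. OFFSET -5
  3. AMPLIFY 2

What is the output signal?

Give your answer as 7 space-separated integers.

Input: [-2, -4, 0, -1, 6, 2, 5]
Stage 1 (ABS): |-2|=2, |-4|=4, |0|=0, |-1|=1, |6|=6, |2|=2, |5|=5 -> [2, 4, 0, 1, 6, 2, 5]
Stage 2 (OFFSET -5): 2+-5=-3, 4+-5=-1, 0+-5=-5, 1+-5=-4, 6+-5=1, 2+-5=-3, 5+-5=0 -> [-3, -1, -5, -4, 1, -3, 0]
Stage 3 (AMPLIFY 2): -3*2=-6, -1*2=-2, -5*2=-10, -4*2=-8, 1*2=2, -3*2=-6, 0*2=0 -> [-6, -2, -10, -8, 2, -6, 0]

Answer: -6 -2 -10 -8 2 -6 0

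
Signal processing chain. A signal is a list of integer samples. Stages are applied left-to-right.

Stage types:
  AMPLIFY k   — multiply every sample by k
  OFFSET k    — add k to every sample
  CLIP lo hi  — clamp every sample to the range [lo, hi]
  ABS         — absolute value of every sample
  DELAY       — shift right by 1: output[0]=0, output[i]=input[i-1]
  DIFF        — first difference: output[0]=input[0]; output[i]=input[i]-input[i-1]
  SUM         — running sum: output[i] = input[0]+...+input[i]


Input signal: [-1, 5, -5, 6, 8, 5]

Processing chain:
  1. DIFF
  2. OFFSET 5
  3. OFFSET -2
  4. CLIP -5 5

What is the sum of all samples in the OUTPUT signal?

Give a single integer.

Input: [-1, 5, -5, 6, 8, 5]
Stage 1 (DIFF): s[0]=-1, 5--1=6, -5-5=-10, 6--5=11, 8-6=2, 5-8=-3 -> [-1, 6, -10, 11, 2, -3]
Stage 2 (OFFSET 5): -1+5=4, 6+5=11, -10+5=-5, 11+5=16, 2+5=7, -3+5=2 -> [4, 11, -5, 16, 7, 2]
Stage 3 (OFFSET -2): 4+-2=2, 11+-2=9, -5+-2=-7, 16+-2=14, 7+-2=5, 2+-2=0 -> [2, 9, -7, 14, 5, 0]
Stage 4 (CLIP -5 5): clip(2,-5,5)=2, clip(9,-5,5)=5, clip(-7,-5,5)=-5, clip(14,-5,5)=5, clip(5,-5,5)=5, clip(0,-5,5)=0 -> [2, 5, -5, 5, 5, 0]
Output sum: 12

Answer: 12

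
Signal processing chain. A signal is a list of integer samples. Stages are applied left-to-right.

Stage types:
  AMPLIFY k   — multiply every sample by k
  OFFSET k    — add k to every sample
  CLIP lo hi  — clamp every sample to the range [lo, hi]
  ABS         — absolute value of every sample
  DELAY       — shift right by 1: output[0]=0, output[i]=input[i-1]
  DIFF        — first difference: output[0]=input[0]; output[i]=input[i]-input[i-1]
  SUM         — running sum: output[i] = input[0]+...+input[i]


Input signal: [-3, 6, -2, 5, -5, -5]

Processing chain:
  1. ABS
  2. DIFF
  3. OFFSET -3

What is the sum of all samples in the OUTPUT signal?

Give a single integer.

Input: [-3, 6, -2, 5, -5, -5]
Stage 1 (ABS): |-3|=3, |6|=6, |-2|=2, |5|=5, |-5|=5, |-5|=5 -> [3, 6, 2, 5, 5, 5]
Stage 2 (DIFF): s[0]=3, 6-3=3, 2-6=-4, 5-2=3, 5-5=0, 5-5=0 -> [3, 3, -4, 3, 0, 0]
Stage 3 (OFFSET -3): 3+-3=0, 3+-3=0, -4+-3=-7, 3+-3=0, 0+-3=-3, 0+-3=-3 -> [0, 0, -7, 0, -3, -3]
Output sum: -13

Answer: -13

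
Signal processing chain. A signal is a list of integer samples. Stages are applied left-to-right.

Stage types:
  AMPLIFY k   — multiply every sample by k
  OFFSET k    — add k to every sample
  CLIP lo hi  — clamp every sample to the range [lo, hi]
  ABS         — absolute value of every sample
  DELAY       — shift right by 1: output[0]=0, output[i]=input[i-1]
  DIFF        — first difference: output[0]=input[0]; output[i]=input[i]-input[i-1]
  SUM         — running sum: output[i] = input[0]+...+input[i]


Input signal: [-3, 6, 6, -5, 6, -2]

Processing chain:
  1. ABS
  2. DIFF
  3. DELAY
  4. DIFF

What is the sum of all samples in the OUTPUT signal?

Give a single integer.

Input: [-3, 6, 6, -5, 6, -2]
Stage 1 (ABS): |-3|=3, |6|=6, |6|=6, |-5|=5, |6|=6, |-2|=2 -> [3, 6, 6, 5, 6, 2]
Stage 2 (DIFF): s[0]=3, 6-3=3, 6-6=0, 5-6=-1, 6-5=1, 2-6=-4 -> [3, 3, 0, -1, 1, -4]
Stage 3 (DELAY): [0, 3, 3, 0, -1, 1] = [0, 3, 3, 0, -1, 1] -> [0, 3, 3, 0, -1, 1]
Stage 4 (DIFF): s[0]=0, 3-0=3, 3-3=0, 0-3=-3, -1-0=-1, 1--1=2 -> [0, 3, 0, -3, -1, 2]
Output sum: 1

Answer: 1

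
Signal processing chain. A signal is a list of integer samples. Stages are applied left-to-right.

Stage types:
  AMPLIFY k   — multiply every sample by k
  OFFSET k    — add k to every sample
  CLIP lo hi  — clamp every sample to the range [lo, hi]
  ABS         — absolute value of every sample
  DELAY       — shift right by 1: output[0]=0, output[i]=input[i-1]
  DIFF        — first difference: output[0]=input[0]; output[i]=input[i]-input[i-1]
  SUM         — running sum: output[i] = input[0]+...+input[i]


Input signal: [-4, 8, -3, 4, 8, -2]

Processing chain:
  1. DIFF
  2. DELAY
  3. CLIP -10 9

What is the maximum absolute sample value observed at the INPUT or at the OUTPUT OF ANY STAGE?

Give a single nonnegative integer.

Input: [-4, 8, -3, 4, 8, -2] (max |s|=8)
Stage 1 (DIFF): s[0]=-4, 8--4=12, -3-8=-11, 4--3=7, 8-4=4, -2-8=-10 -> [-4, 12, -11, 7, 4, -10] (max |s|=12)
Stage 2 (DELAY): [0, -4, 12, -11, 7, 4] = [0, -4, 12, -11, 7, 4] -> [0, -4, 12, -11, 7, 4] (max |s|=12)
Stage 3 (CLIP -10 9): clip(0,-10,9)=0, clip(-4,-10,9)=-4, clip(12,-10,9)=9, clip(-11,-10,9)=-10, clip(7,-10,9)=7, clip(4,-10,9)=4 -> [0, -4, 9, -10, 7, 4] (max |s|=10)
Overall max amplitude: 12

Answer: 12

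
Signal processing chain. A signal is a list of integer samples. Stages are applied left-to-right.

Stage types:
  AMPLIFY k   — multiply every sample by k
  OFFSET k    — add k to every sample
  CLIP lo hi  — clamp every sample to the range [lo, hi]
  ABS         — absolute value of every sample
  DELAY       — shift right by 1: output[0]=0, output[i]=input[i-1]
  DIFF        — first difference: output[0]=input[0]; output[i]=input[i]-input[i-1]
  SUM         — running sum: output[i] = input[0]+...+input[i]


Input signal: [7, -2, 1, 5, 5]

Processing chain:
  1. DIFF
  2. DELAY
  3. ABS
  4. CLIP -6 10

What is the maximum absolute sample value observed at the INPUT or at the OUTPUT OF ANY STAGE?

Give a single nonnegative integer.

Answer: 9

Derivation:
Input: [7, -2, 1, 5, 5] (max |s|=7)
Stage 1 (DIFF): s[0]=7, -2-7=-9, 1--2=3, 5-1=4, 5-5=0 -> [7, -9, 3, 4, 0] (max |s|=9)
Stage 2 (DELAY): [0, 7, -9, 3, 4] = [0, 7, -9, 3, 4] -> [0, 7, -9, 3, 4] (max |s|=9)
Stage 3 (ABS): |0|=0, |7|=7, |-9|=9, |3|=3, |4|=4 -> [0, 7, 9, 3, 4] (max |s|=9)
Stage 4 (CLIP -6 10): clip(0,-6,10)=0, clip(7,-6,10)=7, clip(9,-6,10)=9, clip(3,-6,10)=3, clip(4,-6,10)=4 -> [0, 7, 9, 3, 4] (max |s|=9)
Overall max amplitude: 9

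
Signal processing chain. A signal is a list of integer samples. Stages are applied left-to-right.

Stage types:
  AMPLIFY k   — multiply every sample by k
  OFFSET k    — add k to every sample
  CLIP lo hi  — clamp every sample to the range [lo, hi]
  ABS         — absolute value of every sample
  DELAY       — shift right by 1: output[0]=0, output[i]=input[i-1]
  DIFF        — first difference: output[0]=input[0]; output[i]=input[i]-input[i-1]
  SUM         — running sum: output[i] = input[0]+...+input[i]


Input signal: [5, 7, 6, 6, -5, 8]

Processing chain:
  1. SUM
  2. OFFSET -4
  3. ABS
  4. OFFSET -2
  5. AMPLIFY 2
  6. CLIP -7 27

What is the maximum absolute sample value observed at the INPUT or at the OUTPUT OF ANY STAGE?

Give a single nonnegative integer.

Answer: 42

Derivation:
Input: [5, 7, 6, 6, -5, 8] (max |s|=8)
Stage 1 (SUM): sum[0..0]=5, sum[0..1]=12, sum[0..2]=18, sum[0..3]=24, sum[0..4]=19, sum[0..5]=27 -> [5, 12, 18, 24, 19, 27] (max |s|=27)
Stage 2 (OFFSET -4): 5+-4=1, 12+-4=8, 18+-4=14, 24+-4=20, 19+-4=15, 27+-4=23 -> [1, 8, 14, 20, 15, 23] (max |s|=23)
Stage 3 (ABS): |1|=1, |8|=8, |14|=14, |20|=20, |15|=15, |23|=23 -> [1, 8, 14, 20, 15, 23] (max |s|=23)
Stage 4 (OFFSET -2): 1+-2=-1, 8+-2=6, 14+-2=12, 20+-2=18, 15+-2=13, 23+-2=21 -> [-1, 6, 12, 18, 13, 21] (max |s|=21)
Stage 5 (AMPLIFY 2): -1*2=-2, 6*2=12, 12*2=24, 18*2=36, 13*2=26, 21*2=42 -> [-2, 12, 24, 36, 26, 42] (max |s|=42)
Stage 6 (CLIP -7 27): clip(-2,-7,27)=-2, clip(12,-7,27)=12, clip(24,-7,27)=24, clip(36,-7,27)=27, clip(26,-7,27)=26, clip(42,-7,27)=27 -> [-2, 12, 24, 27, 26, 27] (max |s|=27)
Overall max amplitude: 42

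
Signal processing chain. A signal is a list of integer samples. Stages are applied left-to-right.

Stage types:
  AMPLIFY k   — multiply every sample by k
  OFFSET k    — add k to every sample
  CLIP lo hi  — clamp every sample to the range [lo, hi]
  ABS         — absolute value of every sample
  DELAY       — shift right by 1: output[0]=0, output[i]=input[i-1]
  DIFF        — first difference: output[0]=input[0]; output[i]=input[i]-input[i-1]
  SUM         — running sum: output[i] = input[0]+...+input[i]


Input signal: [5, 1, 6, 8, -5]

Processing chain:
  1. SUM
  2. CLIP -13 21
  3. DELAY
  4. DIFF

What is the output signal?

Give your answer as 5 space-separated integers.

Answer: 0 5 1 6 8

Derivation:
Input: [5, 1, 6, 8, -5]
Stage 1 (SUM): sum[0..0]=5, sum[0..1]=6, sum[0..2]=12, sum[0..3]=20, sum[0..4]=15 -> [5, 6, 12, 20, 15]
Stage 2 (CLIP -13 21): clip(5,-13,21)=5, clip(6,-13,21)=6, clip(12,-13,21)=12, clip(20,-13,21)=20, clip(15,-13,21)=15 -> [5, 6, 12, 20, 15]
Stage 3 (DELAY): [0, 5, 6, 12, 20] = [0, 5, 6, 12, 20] -> [0, 5, 6, 12, 20]
Stage 4 (DIFF): s[0]=0, 5-0=5, 6-5=1, 12-6=6, 20-12=8 -> [0, 5, 1, 6, 8]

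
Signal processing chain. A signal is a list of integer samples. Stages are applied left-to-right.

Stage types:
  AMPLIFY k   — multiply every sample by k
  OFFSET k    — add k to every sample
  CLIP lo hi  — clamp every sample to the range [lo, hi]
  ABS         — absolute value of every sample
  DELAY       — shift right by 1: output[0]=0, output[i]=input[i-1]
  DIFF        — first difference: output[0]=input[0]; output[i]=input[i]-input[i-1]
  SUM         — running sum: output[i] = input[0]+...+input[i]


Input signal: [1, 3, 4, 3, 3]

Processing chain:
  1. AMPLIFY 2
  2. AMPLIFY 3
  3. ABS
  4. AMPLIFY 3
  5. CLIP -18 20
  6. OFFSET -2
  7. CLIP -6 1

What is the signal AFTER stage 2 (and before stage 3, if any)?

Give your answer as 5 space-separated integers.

Input: [1, 3, 4, 3, 3]
Stage 1 (AMPLIFY 2): 1*2=2, 3*2=6, 4*2=8, 3*2=6, 3*2=6 -> [2, 6, 8, 6, 6]
Stage 2 (AMPLIFY 3): 2*3=6, 6*3=18, 8*3=24, 6*3=18, 6*3=18 -> [6, 18, 24, 18, 18]

Answer: 6 18 24 18 18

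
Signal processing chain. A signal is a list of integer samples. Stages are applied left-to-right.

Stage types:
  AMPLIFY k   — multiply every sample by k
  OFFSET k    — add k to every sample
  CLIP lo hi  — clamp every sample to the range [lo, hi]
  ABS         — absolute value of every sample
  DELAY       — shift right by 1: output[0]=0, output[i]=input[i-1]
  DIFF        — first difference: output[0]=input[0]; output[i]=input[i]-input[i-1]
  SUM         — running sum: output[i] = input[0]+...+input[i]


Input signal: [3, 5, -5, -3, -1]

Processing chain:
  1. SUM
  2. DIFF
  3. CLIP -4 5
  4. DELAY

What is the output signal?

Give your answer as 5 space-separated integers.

Input: [3, 5, -5, -3, -1]
Stage 1 (SUM): sum[0..0]=3, sum[0..1]=8, sum[0..2]=3, sum[0..3]=0, sum[0..4]=-1 -> [3, 8, 3, 0, -1]
Stage 2 (DIFF): s[0]=3, 8-3=5, 3-8=-5, 0-3=-3, -1-0=-1 -> [3, 5, -5, -3, -1]
Stage 3 (CLIP -4 5): clip(3,-4,5)=3, clip(5,-4,5)=5, clip(-5,-4,5)=-4, clip(-3,-4,5)=-3, clip(-1,-4,5)=-1 -> [3, 5, -4, -3, -1]
Stage 4 (DELAY): [0, 3, 5, -4, -3] = [0, 3, 5, -4, -3] -> [0, 3, 5, -4, -3]

Answer: 0 3 5 -4 -3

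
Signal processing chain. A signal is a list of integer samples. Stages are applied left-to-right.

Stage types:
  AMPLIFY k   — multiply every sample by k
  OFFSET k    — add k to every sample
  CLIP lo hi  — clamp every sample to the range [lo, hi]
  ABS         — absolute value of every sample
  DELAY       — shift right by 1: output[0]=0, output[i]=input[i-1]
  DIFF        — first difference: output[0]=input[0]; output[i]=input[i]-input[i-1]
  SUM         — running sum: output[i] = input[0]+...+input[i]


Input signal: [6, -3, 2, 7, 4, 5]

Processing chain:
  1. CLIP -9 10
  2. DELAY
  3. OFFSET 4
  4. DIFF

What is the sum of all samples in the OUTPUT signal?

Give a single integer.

Answer: 8

Derivation:
Input: [6, -3, 2, 7, 4, 5]
Stage 1 (CLIP -9 10): clip(6,-9,10)=6, clip(-3,-9,10)=-3, clip(2,-9,10)=2, clip(7,-9,10)=7, clip(4,-9,10)=4, clip(5,-9,10)=5 -> [6, -3, 2, 7, 4, 5]
Stage 2 (DELAY): [0, 6, -3, 2, 7, 4] = [0, 6, -3, 2, 7, 4] -> [0, 6, -3, 2, 7, 4]
Stage 3 (OFFSET 4): 0+4=4, 6+4=10, -3+4=1, 2+4=6, 7+4=11, 4+4=8 -> [4, 10, 1, 6, 11, 8]
Stage 4 (DIFF): s[0]=4, 10-4=6, 1-10=-9, 6-1=5, 11-6=5, 8-11=-3 -> [4, 6, -9, 5, 5, -3]
Output sum: 8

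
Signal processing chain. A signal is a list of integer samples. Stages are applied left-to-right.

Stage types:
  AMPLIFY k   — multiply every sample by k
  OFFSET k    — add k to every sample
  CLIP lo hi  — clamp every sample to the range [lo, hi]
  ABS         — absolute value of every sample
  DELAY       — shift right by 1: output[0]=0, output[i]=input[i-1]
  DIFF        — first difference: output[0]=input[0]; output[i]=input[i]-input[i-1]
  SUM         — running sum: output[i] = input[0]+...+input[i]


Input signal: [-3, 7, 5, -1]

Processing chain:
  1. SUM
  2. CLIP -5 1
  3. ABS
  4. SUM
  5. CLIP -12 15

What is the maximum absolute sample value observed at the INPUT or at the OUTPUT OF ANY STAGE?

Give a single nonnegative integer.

Answer: 9

Derivation:
Input: [-3, 7, 5, -1] (max |s|=7)
Stage 1 (SUM): sum[0..0]=-3, sum[0..1]=4, sum[0..2]=9, sum[0..3]=8 -> [-3, 4, 9, 8] (max |s|=9)
Stage 2 (CLIP -5 1): clip(-3,-5,1)=-3, clip(4,-5,1)=1, clip(9,-5,1)=1, clip(8,-5,1)=1 -> [-3, 1, 1, 1] (max |s|=3)
Stage 3 (ABS): |-3|=3, |1|=1, |1|=1, |1|=1 -> [3, 1, 1, 1] (max |s|=3)
Stage 4 (SUM): sum[0..0]=3, sum[0..1]=4, sum[0..2]=5, sum[0..3]=6 -> [3, 4, 5, 6] (max |s|=6)
Stage 5 (CLIP -12 15): clip(3,-12,15)=3, clip(4,-12,15)=4, clip(5,-12,15)=5, clip(6,-12,15)=6 -> [3, 4, 5, 6] (max |s|=6)
Overall max amplitude: 9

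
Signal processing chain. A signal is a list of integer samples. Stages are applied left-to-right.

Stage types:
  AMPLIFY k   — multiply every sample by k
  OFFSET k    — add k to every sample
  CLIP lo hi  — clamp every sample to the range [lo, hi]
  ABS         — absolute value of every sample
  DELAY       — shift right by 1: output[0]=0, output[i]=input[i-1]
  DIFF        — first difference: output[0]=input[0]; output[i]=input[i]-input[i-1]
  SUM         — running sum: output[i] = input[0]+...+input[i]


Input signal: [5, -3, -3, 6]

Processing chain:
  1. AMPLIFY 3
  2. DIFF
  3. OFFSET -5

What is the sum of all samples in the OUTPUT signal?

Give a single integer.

Input: [5, -3, -3, 6]
Stage 1 (AMPLIFY 3): 5*3=15, -3*3=-9, -3*3=-9, 6*3=18 -> [15, -9, -9, 18]
Stage 2 (DIFF): s[0]=15, -9-15=-24, -9--9=0, 18--9=27 -> [15, -24, 0, 27]
Stage 3 (OFFSET -5): 15+-5=10, -24+-5=-29, 0+-5=-5, 27+-5=22 -> [10, -29, -5, 22]
Output sum: -2

Answer: -2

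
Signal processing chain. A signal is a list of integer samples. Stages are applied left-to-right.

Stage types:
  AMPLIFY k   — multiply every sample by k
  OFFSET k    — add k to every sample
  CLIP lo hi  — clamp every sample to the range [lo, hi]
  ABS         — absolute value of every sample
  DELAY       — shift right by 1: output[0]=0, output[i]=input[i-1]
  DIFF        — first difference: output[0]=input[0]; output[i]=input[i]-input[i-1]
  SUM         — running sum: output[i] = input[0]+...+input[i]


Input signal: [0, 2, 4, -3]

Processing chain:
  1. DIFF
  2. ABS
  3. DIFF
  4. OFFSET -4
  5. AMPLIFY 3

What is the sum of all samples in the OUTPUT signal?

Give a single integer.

Answer: -27

Derivation:
Input: [0, 2, 4, -3]
Stage 1 (DIFF): s[0]=0, 2-0=2, 4-2=2, -3-4=-7 -> [0, 2, 2, -7]
Stage 2 (ABS): |0|=0, |2|=2, |2|=2, |-7|=7 -> [0, 2, 2, 7]
Stage 3 (DIFF): s[0]=0, 2-0=2, 2-2=0, 7-2=5 -> [0, 2, 0, 5]
Stage 4 (OFFSET -4): 0+-4=-4, 2+-4=-2, 0+-4=-4, 5+-4=1 -> [-4, -2, -4, 1]
Stage 5 (AMPLIFY 3): -4*3=-12, -2*3=-6, -4*3=-12, 1*3=3 -> [-12, -6, -12, 3]
Output sum: -27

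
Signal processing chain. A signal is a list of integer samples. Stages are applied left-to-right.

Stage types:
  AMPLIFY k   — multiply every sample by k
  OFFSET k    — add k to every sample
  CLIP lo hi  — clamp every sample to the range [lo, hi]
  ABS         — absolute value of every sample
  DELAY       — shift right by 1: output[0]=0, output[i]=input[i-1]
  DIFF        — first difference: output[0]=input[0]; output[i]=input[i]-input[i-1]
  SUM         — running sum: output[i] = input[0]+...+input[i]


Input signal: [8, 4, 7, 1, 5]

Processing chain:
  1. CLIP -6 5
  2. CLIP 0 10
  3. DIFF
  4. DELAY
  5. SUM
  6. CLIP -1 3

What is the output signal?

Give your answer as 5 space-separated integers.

Input: [8, 4, 7, 1, 5]
Stage 1 (CLIP -6 5): clip(8,-6,5)=5, clip(4,-6,5)=4, clip(7,-6,5)=5, clip(1,-6,5)=1, clip(5,-6,5)=5 -> [5, 4, 5, 1, 5]
Stage 2 (CLIP 0 10): clip(5,0,10)=5, clip(4,0,10)=4, clip(5,0,10)=5, clip(1,0,10)=1, clip(5,0,10)=5 -> [5, 4, 5, 1, 5]
Stage 3 (DIFF): s[0]=5, 4-5=-1, 5-4=1, 1-5=-4, 5-1=4 -> [5, -1, 1, -4, 4]
Stage 4 (DELAY): [0, 5, -1, 1, -4] = [0, 5, -1, 1, -4] -> [0, 5, -1, 1, -4]
Stage 5 (SUM): sum[0..0]=0, sum[0..1]=5, sum[0..2]=4, sum[0..3]=5, sum[0..4]=1 -> [0, 5, 4, 5, 1]
Stage 6 (CLIP -1 3): clip(0,-1,3)=0, clip(5,-1,3)=3, clip(4,-1,3)=3, clip(5,-1,3)=3, clip(1,-1,3)=1 -> [0, 3, 3, 3, 1]

Answer: 0 3 3 3 1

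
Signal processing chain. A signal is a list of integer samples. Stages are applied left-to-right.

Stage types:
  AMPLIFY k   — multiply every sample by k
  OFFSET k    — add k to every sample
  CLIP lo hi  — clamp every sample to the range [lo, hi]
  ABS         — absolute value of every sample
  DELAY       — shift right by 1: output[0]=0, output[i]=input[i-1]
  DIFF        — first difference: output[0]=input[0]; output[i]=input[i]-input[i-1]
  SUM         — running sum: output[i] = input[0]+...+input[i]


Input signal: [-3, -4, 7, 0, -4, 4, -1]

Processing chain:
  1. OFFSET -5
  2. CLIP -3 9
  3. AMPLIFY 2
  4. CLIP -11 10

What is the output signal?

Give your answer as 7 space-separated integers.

Answer: -6 -6 4 -6 -6 -2 -6

Derivation:
Input: [-3, -4, 7, 0, -4, 4, -1]
Stage 1 (OFFSET -5): -3+-5=-8, -4+-5=-9, 7+-5=2, 0+-5=-5, -4+-5=-9, 4+-5=-1, -1+-5=-6 -> [-8, -9, 2, -5, -9, -1, -6]
Stage 2 (CLIP -3 9): clip(-8,-3,9)=-3, clip(-9,-3,9)=-3, clip(2,-3,9)=2, clip(-5,-3,9)=-3, clip(-9,-3,9)=-3, clip(-1,-3,9)=-1, clip(-6,-3,9)=-3 -> [-3, -3, 2, -3, -3, -1, -3]
Stage 3 (AMPLIFY 2): -3*2=-6, -3*2=-6, 2*2=4, -3*2=-6, -3*2=-6, -1*2=-2, -3*2=-6 -> [-6, -6, 4, -6, -6, -2, -6]
Stage 4 (CLIP -11 10): clip(-6,-11,10)=-6, clip(-6,-11,10)=-6, clip(4,-11,10)=4, clip(-6,-11,10)=-6, clip(-6,-11,10)=-6, clip(-2,-11,10)=-2, clip(-6,-11,10)=-6 -> [-6, -6, 4, -6, -6, -2, -6]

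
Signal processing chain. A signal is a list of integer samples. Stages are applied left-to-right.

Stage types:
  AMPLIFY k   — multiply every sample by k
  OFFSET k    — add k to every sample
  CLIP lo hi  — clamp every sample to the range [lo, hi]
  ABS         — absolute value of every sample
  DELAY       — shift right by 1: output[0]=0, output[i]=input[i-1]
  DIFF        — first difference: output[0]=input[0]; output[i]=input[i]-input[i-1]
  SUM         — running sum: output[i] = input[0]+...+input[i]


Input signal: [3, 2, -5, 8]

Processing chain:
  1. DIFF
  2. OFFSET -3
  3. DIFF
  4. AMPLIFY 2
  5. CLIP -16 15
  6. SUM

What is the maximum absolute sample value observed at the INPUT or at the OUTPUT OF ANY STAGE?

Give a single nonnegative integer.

Answer: 40

Derivation:
Input: [3, 2, -5, 8] (max |s|=8)
Stage 1 (DIFF): s[0]=3, 2-3=-1, -5-2=-7, 8--5=13 -> [3, -1, -7, 13] (max |s|=13)
Stage 2 (OFFSET -3): 3+-3=0, -1+-3=-4, -7+-3=-10, 13+-3=10 -> [0, -4, -10, 10] (max |s|=10)
Stage 3 (DIFF): s[0]=0, -4-0=-4, -10--4=-6, 10--10=20 -> [0, -4, -6, 20] (max |s|=20)
Stage 4 (AMPLIFY 2): 0*2=0, -4*2=-8, -6*2=-12, 20*2=40 -> [0, -8, -12, 40] (max |s|=40)
Stage 5 (CLIP -16 15): clip(0,-16,15)=0, clip(-8,-16,15)=-8, clip(-12,-16,15)=-12, clip(40,-16,15)=15 -> [0, -8, -12, 15] (max |s|=15)
Stage 6 (SUM): sum[0..0]=0, sum[0..1]=-8, sum[0..2]=-20, sum[0..3]=-5 -> [0, -8, -20, -5] (max |s|=20)
Overall max amplitude: 40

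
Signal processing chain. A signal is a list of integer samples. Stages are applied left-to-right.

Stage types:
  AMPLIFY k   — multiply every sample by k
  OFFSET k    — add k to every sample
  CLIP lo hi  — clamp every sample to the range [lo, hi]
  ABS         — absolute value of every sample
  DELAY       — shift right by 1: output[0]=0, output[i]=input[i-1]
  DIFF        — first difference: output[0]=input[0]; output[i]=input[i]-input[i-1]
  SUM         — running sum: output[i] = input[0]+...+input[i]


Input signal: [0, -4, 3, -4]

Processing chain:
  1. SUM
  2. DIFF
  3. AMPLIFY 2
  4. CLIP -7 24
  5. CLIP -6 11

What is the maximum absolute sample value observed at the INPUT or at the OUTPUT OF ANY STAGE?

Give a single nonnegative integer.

Answer: 8

Derivation:
Input: [0, -4, 3, -4] (max |s|=4)
Stage 1 (SUM): sum[0..0]=0, sum[0..1]=-4, sum[0..2]=-1, sum[0..3]=-5 -> [0, -4, -1, -5] (max |s|=5)
Stage 2 (DIFF): s[0]=0, -4-0=-4, -1--4=3, -5--1=-4 -> [0, -4, 3, -4] (max |s|=4)
Stage 3 (AMPLIFY 2): 0*2=0, -4*2=-8, 3*2=6, -4*2=-8 -> [0, -8, 6, -8] (max |s|=8)
Stage 4 (CLIP -7 24): clip(0,-7,24)=0, clip(-8,-7,24)=-7, clip(6,-7,24)=6, clip(-8,-7,24)=-7 -> [0, -7, 6, -7] (max |s|=7)
Stage 5 (CLIP -6 11): clip(0,-6,11)=0, clip(-7,-6,11)=-6, clip(6,-6,11)=6, clip(-7,-6,11)=-6 -> [0, -6, 6, -6] (max |s|=6)
Overall max amplitude: 8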